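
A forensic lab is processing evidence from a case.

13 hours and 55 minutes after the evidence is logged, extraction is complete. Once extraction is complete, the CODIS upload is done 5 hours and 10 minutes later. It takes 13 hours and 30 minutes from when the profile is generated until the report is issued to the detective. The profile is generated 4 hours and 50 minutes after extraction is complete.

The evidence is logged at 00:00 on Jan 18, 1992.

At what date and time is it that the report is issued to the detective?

08:15 on Jan 19, 1992

The evidence is logged: 00:00 Jan 18, 1992.
Extraction is complete: 00:00 Jan 18, 1992 + 13h55m = 13:55 Jan 18, 1992.
The profile is generated: 13:55 Jan 18, 1992 + 4h50m = 18:45 Jan 18, 1992.
The report is issued to the detective: 18:45 Jan 18, 1992 + 13h30m = 08:15 Jan 19, 1992.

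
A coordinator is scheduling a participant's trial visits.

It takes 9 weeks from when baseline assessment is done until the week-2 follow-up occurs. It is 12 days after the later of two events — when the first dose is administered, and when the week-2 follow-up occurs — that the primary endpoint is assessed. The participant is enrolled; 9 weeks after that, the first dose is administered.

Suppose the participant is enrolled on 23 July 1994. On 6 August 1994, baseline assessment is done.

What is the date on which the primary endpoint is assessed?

The participant is enrolled: Jul 23, 1994.
The first dose is administered: Jul 23, 1994 + 9 weeks = Sep 24, 1994.
Baseline assessment is done: Aug 6, 1994.
The week-2 follow-up occurs: Aug 6, 1994 + 9 weeks = Oct 8, 1994.
Both prerequisites met — the first dose is administered (Sep 24, 1994), the week-2 follow-up occurs (Oct 8, 1994); the later is Oct 8, 1994.
The primary endpoint is assessed: Oct 8, 1994 + 12 days = Oct 20, 1994.

20 October 1994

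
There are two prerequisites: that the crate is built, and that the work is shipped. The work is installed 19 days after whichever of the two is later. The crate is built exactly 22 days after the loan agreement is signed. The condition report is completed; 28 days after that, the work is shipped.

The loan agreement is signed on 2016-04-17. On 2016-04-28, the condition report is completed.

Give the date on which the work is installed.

The loan agreement is signed: Apr 17, 2016.
The crate is built: Apr 17, 2016 + 22 days = May 9, 2016.
The condition report is completed: Apr 28, 2016.
The work is shipped: Apr 28, 2016 + 28 days = May 26, 2016.
Both prerequisites met — the crate is built (May 9, 2016), the work is shipped (May 26, 2016); the later is May 26, 2016.
The work is installed: May 26, 2016 + 19 days = Jun 14, 2016.

2016-06-14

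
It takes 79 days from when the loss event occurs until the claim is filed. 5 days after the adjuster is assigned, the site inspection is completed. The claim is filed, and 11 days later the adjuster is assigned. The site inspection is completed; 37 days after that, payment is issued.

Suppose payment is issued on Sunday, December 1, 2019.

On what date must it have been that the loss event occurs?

Monday, July 22, 2019

Payment is issued: Dec 1, 2019.
The site inspection is completed: Dec 1, 2019 − 37 days = Oct 25, 2019.
The adjuster is assigned: Oct 25, 2019 − 5 days = Oct 20, 2019.
The claim is filed: Oct 20, 2019 − 11 days = Oct 9, 2019.
The loss event occurs: Oct 9, 2019 − 79 days = Jul 22, 2019.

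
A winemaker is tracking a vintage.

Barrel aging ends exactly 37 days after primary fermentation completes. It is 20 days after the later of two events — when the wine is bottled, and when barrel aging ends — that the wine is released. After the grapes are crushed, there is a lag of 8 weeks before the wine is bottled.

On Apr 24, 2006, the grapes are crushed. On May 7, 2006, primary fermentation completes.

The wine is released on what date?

Jul 9, 2006

The grapes are crushed: Apr 24, 2006.
The wine is bottled: Apr 24, 2006 + 8 weeks = Jun 19, 2006.
Primary fermentation completes: May 7, 2006.
Barrel aging ends: May 7, 2006 + 37 days = Jun 13, 2006.
Both prerequisites met — the wine is bottled (Jun 19, 2006), barrel aging ends (Jun 13, 2006); the later is Jun 19, 2006.
The wine is released: Jun 19, 2006 + 20 days = Jul 9, 2006.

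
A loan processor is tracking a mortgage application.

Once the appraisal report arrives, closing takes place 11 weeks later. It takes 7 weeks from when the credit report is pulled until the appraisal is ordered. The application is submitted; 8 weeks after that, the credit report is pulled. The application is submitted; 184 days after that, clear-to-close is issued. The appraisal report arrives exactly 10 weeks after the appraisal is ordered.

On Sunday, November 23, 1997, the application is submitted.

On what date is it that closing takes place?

Sunday, August 2, 1998

The application is submitted: Nov 23, 1997.
The credit report is pulled: Nov 23, 1997 + 8 weeks = Jan 18, 1998.
The appraisal is ordered: Jan 18, 1998 + 7 weeks = Mar 8, 1998.
The appraisal report arrives: Mar 8, 1998 + 10 weeks = May 17, 1998.
Closing takes place: May 17, 1998 + 11 weeks = Aug 2, 1998.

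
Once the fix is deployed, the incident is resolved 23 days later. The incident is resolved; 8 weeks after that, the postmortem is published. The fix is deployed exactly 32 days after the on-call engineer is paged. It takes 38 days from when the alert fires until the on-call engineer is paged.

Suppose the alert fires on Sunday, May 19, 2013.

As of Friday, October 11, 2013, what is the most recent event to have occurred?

The incident is resolved

The alert fires: May 19, 2013.
The on-call engineer is paged: May 19, 2013 + 38 days = Jun 26, 2013.
The fix is deployed: Jun 26, 2013 + 32 days = Jul 28, 2013.
The incident is resolved: Jul 28, 2013 + 23 days = Aug 20, 2013.
The postmortem is published: Aug 20, 2013 + 8 weeks = Oct 15, 2013.
Oct 11, 2013 falls between when the incident is resolved (Aug 20, 2013) and when the postmortem is published (Oct 15, 2013).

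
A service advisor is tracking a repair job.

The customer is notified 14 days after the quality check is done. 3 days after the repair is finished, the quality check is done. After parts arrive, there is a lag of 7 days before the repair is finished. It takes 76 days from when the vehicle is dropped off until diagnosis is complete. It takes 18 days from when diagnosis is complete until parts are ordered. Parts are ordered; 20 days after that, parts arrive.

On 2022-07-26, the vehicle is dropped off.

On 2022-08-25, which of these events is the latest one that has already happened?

The vehicle is dropped off

The vehicle is dropped off: Jul 26, 2022.
Diagnosis is complete: Jul 26, 2022 + 76 days = Oct 10, 2022.
Parts are ordered: Oct 10, 2022 + 18 days = Oct 28, 2022.
Parts arrive: Oct 28, 2022 + 20 days = Nov 17, 2022.
The repair is finished: Nov 17, 2022 + 7 days = Nov 24, 2022.
The quality check is done: Nov 24, 2022 + 3 days = Nov 27, 2022.
The customer is notified: Nov 27, 2022 + 14 days = Dec 11, 2022.
Aug 25, 2022 falls between when the vehicle is dropped off (Jul 26, 2022) and when diagnosis is complete (Oct 10, 2022).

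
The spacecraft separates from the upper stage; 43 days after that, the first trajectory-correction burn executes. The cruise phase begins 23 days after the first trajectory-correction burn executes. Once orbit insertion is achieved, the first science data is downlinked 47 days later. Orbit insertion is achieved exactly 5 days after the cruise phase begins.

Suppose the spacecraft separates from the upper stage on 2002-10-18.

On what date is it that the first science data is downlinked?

The spacecraft separates from the upper stage: Oct 18, 2002.
The first trajectory-correction burn executes: Oct 18, 2002 + 43 days = Nov 30, 2002.
The cruise phase begins: Nov 30, 2002 + 23 days = Dec 23, 2002.
Orbit insertion is achieved: Dec 23, 2002 + 5 days = Dec 28, 2002.
The first science data is downlinked: Dec 28, 2002 + 47 days = Feb 13, 2003.

2003-02-13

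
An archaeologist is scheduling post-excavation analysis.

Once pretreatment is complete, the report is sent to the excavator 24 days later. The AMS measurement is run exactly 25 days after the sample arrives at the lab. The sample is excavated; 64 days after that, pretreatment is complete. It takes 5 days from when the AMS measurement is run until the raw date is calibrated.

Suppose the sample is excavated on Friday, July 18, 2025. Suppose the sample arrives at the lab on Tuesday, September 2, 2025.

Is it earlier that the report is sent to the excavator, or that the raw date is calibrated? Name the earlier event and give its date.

The raw date is calibrated — Thursday, October 2, 2025

The sample is excavated: Jul 18, 2025.
Pretreatment is complete: Jul 18, 2025 + 64 days = Sep 20, 2025.
The report is sent to the excavator: Sep 20, 2025 + 24 days = Oct 14, 2025.
The sample arrives at the lab: Sep 2, 2025.
The AMS measurement is run: Sep 2, 2025 + 25 days = Sep 27, 2025.
The raw date is calibrated: Sep 27, 2025 + 5 days = Oct 2, 2025.
Comparing: the report is sent to the excavator on Oct 14, 2025 vs the raw date is calibrated on Oct 2, 2025. Earlier: the raw date is calibrated.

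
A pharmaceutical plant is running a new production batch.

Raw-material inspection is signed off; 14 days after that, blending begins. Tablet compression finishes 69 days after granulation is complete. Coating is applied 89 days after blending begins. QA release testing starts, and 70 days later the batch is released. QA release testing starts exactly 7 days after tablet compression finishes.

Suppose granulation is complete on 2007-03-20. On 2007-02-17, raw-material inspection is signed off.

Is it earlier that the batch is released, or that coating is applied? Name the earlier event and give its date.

Coating is applied — 2007-05-31

Granulation is complete: Mar 20, 2007.
Tablet compression finishes: Mar 20, 2007 + 69 days = May 28, 2007.
QA release testing starts: May 28, 2007 + 7 days = Jun 4, 2007.
The batch is released: Jun 4, 2007 + 70 days = Aug 13, 2007.
Raw-material inspection is signed off: Feb 17, 2007.
Blending begins: Feb 17, 2007 + 14 days = Mar 3, 2007.
Coating is applied: Mar 3, 2007 + 89 days = May 31, 2007.
Comparing: the batch is released on Aug 13, 2007 vs coating is applied on May 31, 2007. Earlier: coating is applied.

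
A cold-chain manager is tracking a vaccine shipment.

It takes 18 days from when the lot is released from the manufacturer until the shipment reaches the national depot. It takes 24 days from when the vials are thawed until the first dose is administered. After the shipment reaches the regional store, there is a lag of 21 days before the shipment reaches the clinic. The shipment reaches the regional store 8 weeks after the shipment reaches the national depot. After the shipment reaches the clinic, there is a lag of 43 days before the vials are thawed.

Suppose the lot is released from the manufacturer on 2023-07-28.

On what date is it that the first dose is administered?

The lot is released from the manufacturer: Jul 28, 2023.
The shipment reaches the national depot: Jul 28, 2023 + 18 days = Aug 15, 2023.
The shipment reaches the regional store: Aug 15, 2023 + 8 weeks = Oct 10, 2023.
The shipment reaches the clinic: Oct 10, 2023 + 21 days = Oct 31, 2023.
The vials are thawed: Oct 31, 2023 + 43 days = Dec 13, 2023.
The first dose is administered: Dec 13, 2023 + 24 days = Jan 6, 2024.

2024-01-06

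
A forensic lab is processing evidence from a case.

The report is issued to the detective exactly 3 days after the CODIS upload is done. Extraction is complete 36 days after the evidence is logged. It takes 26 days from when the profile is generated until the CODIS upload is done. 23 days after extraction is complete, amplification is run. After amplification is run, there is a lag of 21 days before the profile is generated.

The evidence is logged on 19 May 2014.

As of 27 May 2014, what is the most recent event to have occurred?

The evidence is logged: May 19, 2014.
Extraction is complete: May 19, 2014 + 36 days = Jun 24, 2014.
Amplification is run: Jun 24, 2014 + 23 days = Jul 17, 2014.
The profile is generated: Jul 17, 2014 + 21 days = Aug 7, 2014.
The CODIS upload is done: Aug 7, 2014 + 26 days = Sep 2, 2014.
The report is issued to the detective: Sep 2, 2014 + 3 days = Sep 5, 2014.
May 27, 2014 falls between when the evidence is logged (May 19, 2014) and when extraction is complete (Jun 24, 2014).

The evidence is logged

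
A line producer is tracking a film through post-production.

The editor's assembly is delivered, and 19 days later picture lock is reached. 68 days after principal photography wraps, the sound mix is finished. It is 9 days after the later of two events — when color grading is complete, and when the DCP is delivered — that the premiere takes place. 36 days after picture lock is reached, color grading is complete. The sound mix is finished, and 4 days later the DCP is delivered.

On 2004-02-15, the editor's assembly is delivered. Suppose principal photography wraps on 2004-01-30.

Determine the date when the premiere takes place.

2004-04-20

The editor's assembly is delivered: Feb 15, 2004.
Picture lock is reached: Feb 15, 2004 + 19 days = Mar 5, 2004.
Color grading is complete: Mar 5, 2004 + 36 days = Apr 10, 2004.
Principal photography wraps: Jan 30, 2004.
The sound mix is finished: Jan 30, 2004 + 68 days = Apr 7, 2004.
The DCP is delivered: Apr 7, 2004 + 4 days = Apr 11, 2004.
Both prerequisites met — color grading is complete (Apr 10, 2004), the DCP is delivered (Apr 11, 2004); the later is Apr 11, 2004.
The premiere takes place: Apr 11, 2004 + 9 days = Apr 20, 2004.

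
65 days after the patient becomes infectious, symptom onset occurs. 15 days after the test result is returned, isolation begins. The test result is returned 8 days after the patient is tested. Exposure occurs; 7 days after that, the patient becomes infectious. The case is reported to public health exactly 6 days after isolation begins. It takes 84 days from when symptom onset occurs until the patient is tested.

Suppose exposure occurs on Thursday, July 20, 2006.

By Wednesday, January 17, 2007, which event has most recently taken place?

Exposure occurs: Jul 20, 2006.
The patient becomes infectious: Jul 20, 2006 + 7 days = Jul 27, 2006.
Symptom onset occurs: Jul 27, 2006 + 65 days = Sep 30, 2006.
The patient is tested: Sep 30, 2006 + 84 days = Dec 23, 2006.
The test result is returned: Dec 23, 2006 + 8 days = Dec 31, 2006.
Isolation begins: Dec 31, 2006 + 15 days = Jan 15, 2007.
The case is reported to public health: Jan 15, 2007 + 6 days = Jan 21, 2007.
Jan 17, 2007 falls between when isolation begins (Jan 15, 2007) and when the case is reported to public health (Jan 21, 2007).

Isolation begins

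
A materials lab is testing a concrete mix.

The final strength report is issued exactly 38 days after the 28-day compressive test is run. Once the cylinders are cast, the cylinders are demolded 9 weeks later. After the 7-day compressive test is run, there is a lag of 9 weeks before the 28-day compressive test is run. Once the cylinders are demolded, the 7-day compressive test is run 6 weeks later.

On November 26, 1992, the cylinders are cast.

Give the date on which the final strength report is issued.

June 20, 1993

The cylinders are cast: Nov 26, 1992.
The cylinders are demolded: Nov 26, 1992 + 9 weeks = Jan 28, 1993.
The 7-day compressive test is run: Jan 28, 1993 + 6 weeks = Mar 11, 1993.
The 28-day compressive test is run: Mar 11, 1993 + 9 weeks = May 13, 1993.
The final strength report is issued: May 13, 1993 + 38 days = Jun 20, 1993.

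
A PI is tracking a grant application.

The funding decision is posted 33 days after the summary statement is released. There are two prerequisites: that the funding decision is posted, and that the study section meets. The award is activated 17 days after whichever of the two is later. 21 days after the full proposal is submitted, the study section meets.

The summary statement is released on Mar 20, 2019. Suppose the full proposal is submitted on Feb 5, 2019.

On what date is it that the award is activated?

May 9, 2019

The summary statement is released: Mar 20, 2019.
The funding decision is posted: Mar 20, 2019 + 33 days = Apr 22, 2019.
The full proposal is submitted: Feb 5, 2019.
The study section meets: Feb 5, 2019 + 21 days = Feb 26, 2019.
Both prerequisites met — the funding decision is posted (Apr 22, 2019), the study section meets (Feb 26, 2019); the later is Apr 22, 2019.
The award is activated: Apr 22, 2019 + 17 days = May 9, 2019.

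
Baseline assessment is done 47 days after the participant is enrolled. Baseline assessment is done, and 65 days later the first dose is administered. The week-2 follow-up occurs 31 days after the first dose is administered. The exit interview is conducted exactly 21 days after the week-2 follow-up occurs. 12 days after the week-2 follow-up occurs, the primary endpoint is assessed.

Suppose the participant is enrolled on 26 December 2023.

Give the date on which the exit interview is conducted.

7 June 2024

The participant is enrolled: Dec 26, 2023.
Baseline assessment is done: Dec 26, 2023 + 47 days = Feb 11, 2024.
The first dose is administered: Feb 11, 2024 + 65 days = Apr 16, 2024.
The week-2 follow-up occurs: Apr 16, 2024 + 31 days = May 17, 2024.
The exit interview is conducted: May 17, 2024 + 21 days = Jun 7, 2024.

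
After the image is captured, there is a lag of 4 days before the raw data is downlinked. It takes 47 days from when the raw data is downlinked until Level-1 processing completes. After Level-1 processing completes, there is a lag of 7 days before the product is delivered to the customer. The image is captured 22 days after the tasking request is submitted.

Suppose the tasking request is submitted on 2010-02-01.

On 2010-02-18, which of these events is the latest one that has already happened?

The tasking request is submitted: Feb 1, 2010.
The image is captured: Feb 1, 2010 + 22 days = Feb 23, 2010.
The raw data is downlinked: Feb 23, 2010 + 4 days = Feb 27, 2010.
Level-1 processing completes: Feb 27, 2010 + 47 days = Apr 15, 2010.
The product is delivered to the customer: Apr 15, 2010 + 7 days = Apr 22, 2010.
Feb 18, 2010 falls between when the tasking request is submitted (Feb 1, 2010) and when the image is captured (Feb 23, 2010).

The tasking request is submitted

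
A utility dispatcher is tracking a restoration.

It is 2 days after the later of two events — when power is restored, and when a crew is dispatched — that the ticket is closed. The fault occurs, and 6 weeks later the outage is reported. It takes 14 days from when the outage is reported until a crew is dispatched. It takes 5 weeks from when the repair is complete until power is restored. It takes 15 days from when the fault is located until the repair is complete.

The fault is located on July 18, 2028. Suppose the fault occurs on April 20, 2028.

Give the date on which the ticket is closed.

The fault is located: Jul 18, 2028.
The repair is complete: Jul 18, 2028 + 15 days = Aug 2, 2028.
Power is restored: Aug 2, 2028 + 5 weeks = Sep 6, 2028.
The fault occurs: Apr 20, 2028.
The outage is reported: Apr 20, 2028 + 6 weeks = Jun 1, 2028.
A crew is dispatched: Jun 1, 2028 + 14 days = Jun 15, 2028.
Both prerequisites met — power is restored (Sep 6, 2028), a crew is dispatched (Jun 15, 2028); the later is Sep 6, 2028.
The ticket is closed: Sep 6, 2028 + 2 days = Sep 8, 2028.

September 8, 2028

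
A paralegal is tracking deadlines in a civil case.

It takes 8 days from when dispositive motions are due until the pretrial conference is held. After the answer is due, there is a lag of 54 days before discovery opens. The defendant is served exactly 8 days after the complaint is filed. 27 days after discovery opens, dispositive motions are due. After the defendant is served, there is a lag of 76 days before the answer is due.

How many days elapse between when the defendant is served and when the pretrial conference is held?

Causal path: the defendant is served → the answer is due → discovery opens → dispositive motions are due → the pretrial conference is held.
Total delay along the path: 76 + 54 + 27 + 8 = 165 days.

165 days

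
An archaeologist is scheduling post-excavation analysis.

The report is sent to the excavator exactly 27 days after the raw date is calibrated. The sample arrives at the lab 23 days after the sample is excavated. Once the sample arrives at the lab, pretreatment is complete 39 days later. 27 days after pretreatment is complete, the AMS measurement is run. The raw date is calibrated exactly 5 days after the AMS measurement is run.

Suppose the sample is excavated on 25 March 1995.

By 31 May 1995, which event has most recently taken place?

The sample is excavated: Mar 25, 1995.
The sample arrives at the lab: Mar 25, 1995 + 23 days = Apr 17, 1995.
Pretreatment is complete: Apr 17, 1995 + 39 days = May 26, 1995.
The AMS measurement is run: May 26, 1995 + 27 days = Jun 22, 1995.
The raw date is calibrated: Jun 22, 1995 + 5 days = Jun 27, 1995.
The report is sent to the excavator: Jun 27, 1995 + 27 days = Jul 24, 1995.
May 31, 1995 falls between when pretreatment is complete (May 26, 1995) and when the AMS measurement is run (Jun 22, 1995).

Pretreatment is complete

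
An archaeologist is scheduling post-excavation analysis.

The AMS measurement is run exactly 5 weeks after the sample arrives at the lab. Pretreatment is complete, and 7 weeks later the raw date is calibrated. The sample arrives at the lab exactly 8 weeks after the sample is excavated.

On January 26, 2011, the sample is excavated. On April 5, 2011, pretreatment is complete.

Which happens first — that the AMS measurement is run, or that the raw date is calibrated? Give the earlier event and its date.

The AMS measurement is run — April 27, 2011

The sample is excavated: Jan 26, 2011.
The sample arrives at the lab: Jan 26, 2011 + 8 weeks = Mar 23, 2011.
The AMS measurement is run: Mar 23, 2011 + 5 weeks = Apr 27, 2011.
Pretreatment is complete: Apr 5, 2011.
The raw date is calibrated: Apr 5, 2011 + 7 weeks = May 24, 2011.
Comparing: the AMS measurement is run on Apr 27, 2011 vs the raw date is calibrated on May 24, 2011. Earlier: the AMS measurement is run.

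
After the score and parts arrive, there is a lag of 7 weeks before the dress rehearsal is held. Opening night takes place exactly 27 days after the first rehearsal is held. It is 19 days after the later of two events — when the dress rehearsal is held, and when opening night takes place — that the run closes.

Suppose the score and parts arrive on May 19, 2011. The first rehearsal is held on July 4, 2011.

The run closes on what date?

The score and parts arrive: May 19, 2011.
The dress rehearsal is held: May 19, 2011 + 7 weeks = Jul 7, 2011.
The first rehearsal is held: Jul 4, 2011.
Opening night takes place: Jul 4, 2011 + 27 days = Jul 31, 2011.
Both prerequisites met — the dress rehearsal is held (Jul 7, 2011), opening night takes place (Jul 31, 2011); the later is Jul 31, 2011.
The run closes: Jul 31, 2011 + 19 days = Aug 19, 2011.

August 19, 2011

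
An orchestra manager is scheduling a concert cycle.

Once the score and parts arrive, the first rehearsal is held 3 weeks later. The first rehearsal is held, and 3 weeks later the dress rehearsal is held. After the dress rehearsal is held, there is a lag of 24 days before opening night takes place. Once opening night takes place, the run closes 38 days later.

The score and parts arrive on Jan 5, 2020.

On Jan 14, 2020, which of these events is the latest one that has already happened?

The score and parts arrive: Jan 5, 2020.
The first rehearsal is held: Jan 5, 2020 + 3 weeks = Jan 26, 2020.
The dress rehearsal is held: Jan 26, 2020 + 3 weeks = Feb 16, 2020.
Opening night takes place: Feb 16, 2020 + 24 days = Mar 11, 2020.
The run closes: Mar 11, 2020 + 38 days = Apr 18, 2020.
Jan 14, 2020 falls between when the score and parts arrive (Jan 5, 2020) and when the first rehearsal is held (Jan 26, 2020).

The score and parts arrive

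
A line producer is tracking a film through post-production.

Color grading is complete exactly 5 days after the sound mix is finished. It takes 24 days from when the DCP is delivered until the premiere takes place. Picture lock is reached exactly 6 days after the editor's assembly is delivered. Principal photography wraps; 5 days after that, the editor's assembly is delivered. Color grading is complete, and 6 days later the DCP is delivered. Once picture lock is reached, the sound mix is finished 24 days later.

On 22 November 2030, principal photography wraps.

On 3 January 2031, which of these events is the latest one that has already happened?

Principal photography wraps: Nov 22, 2030.
The editor's assembly is delivered: Nov 22, 2030 + 5 days = Nov 27, 2030.
Picture lock is reached: Nov 27, 2030 + 6 days = Dec 3, 2030.
The sound mix is finished: Dec 3, 2030 + 24 days = Dec 27, 2030.
Color grading is complete: Dec 27, 2030 + 5 days = Jan 1, 2031.
The DCP is delivered: Jan 1, 2031 + 6 days = Jan 7, 2031.
The premiere takes place: Jan 7, 2031 + 24 days = Jan 31, 2031.
Jan 3, 2031 falls between when color grading is complete (Jan 1, 2031) and when the DCP is delivered (Jan 7, 2031).

Color grading is complete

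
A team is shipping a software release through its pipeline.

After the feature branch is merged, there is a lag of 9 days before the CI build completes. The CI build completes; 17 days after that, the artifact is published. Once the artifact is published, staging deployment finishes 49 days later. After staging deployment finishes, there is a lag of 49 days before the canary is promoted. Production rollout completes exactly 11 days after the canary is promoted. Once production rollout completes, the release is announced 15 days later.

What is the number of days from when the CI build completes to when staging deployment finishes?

Causal path: the CI build completes → the artifact is published → staging deployment finishes.
Total delay along the path: 17 + 49 = 66 days.

66 days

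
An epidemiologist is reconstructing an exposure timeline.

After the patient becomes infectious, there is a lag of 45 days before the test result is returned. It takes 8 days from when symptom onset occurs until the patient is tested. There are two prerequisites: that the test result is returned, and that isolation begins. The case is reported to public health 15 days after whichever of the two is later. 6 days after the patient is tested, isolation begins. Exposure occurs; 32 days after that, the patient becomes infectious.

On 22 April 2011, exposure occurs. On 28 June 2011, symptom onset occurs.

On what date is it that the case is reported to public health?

27 July 2011

Exposure occurs: Apr 22, 2011.
The patient becomes infectious: Apr 22, 2011 + 32 days = May 24, 2011.
The test result is returned: May 24, 2011 + 45 days = Jul 8, 2011.
Symptom onset occurs: Jun 28, 2011.
The patient is tested: Jun 28, 2011 + 8 days = Jul 6, 2011.
Isolation begins: Jul 6, 2011 + 6 days = Jul 12, 2011.
Both prerequisites met — the test result is returned (Jul 8, 2011), isolation begins (Jul 12, 2011); the later is Jul 12, 2011.
The case is reported to public health: Jul 12, 2011 + 15 days = Jul 27, 2011.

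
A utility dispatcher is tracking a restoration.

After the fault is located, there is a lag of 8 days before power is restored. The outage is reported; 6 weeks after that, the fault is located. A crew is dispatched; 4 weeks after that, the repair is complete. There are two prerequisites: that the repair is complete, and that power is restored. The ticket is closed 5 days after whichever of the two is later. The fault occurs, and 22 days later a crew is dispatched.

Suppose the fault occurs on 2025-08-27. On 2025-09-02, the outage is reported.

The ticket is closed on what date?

2025-10-27

The fault occurs: Aug 27, 2025.
A crew is dispatched: Aug 27, 2025 + 22 days = Sep 18, 2025.
The repair is complete: Sep 18, 2025 + 4 weeks = Oct 16, 2025.
The outage is reported: Sep 2, 2025.
The fault is located: Sep 2, 2025 + 6 weeks = Oct 14, 2025.
Power is restored: Oct 14, 2025 + 8 days = Oct 22, 2025.
Both prerequisites met — the repair is complete (Oct 16, 2025), power is restored (Oct 22, 2025); the later is Oct 22, 2025.
The ticket is closed: Oct 22, 2025 + 5 days = Oct 27, 2025.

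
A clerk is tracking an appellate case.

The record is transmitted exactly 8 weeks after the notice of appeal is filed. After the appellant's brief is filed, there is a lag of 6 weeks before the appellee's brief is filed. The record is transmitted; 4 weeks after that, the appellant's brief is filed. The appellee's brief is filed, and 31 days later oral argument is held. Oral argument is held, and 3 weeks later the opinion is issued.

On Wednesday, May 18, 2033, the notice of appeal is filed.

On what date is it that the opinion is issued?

The notice of appeal is filed: May 18, 2033.
The record is transmitted: May 18, 2033 + 8 weeks = Jul 13, 2033.
The appellant's brief is filed: Jul 13, 2033 + 4 weeks = Aug 10, 2033.
The appellee's brief is filed: Aug 10, 2033 + 6 weeks = Sep 21, 2033.
Oral argument is held: Sep 21, 2033 + 31 days = Oct 22, 2033.
The opinion is issued: Oct 22, 2033 + 3 weeks = Nov 12, 2033.

Saturday, November 12, 2033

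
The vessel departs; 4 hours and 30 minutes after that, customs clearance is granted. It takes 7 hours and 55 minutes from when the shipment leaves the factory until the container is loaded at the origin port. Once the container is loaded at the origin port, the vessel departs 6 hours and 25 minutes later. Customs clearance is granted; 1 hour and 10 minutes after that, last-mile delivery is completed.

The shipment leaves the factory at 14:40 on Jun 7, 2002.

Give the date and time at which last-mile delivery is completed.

10:40 on Jun 8, 2002

The shipment leaves the factory: 14:40 Jun 7, 2002.
The container is loaded at the origin port: 14:40 Jun 7, 2002 + 7h55m = 22:35 Jun 7, 2002.
The vessel departs: 22:35 Jun 7, 2002 + 6h25m = 05:00 Jun 8, 2002.
Customs clearance is granted: 05:00 Jun 8, 2002 + 4h30m = 09:30 Jun 8, 2002.
Last-mile delivery is completed: 09:30 Jun 8, 2002 + 1h10m = 10:40 Jun 8, 2002.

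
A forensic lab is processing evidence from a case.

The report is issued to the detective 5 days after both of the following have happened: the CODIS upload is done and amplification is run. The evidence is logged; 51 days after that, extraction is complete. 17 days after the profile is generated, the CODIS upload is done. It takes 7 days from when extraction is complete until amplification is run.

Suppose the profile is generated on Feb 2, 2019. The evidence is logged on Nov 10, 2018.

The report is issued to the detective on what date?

Feb 24, 2019

The profile is generated: Feb 2, 2019.
The CODIS upload is done: Feb 2, 2019 + 17 days = Feb 19, 2019.
The evidence is logged: Nov 10, 2018.
Extraction is complete: Nov 10, 2018 + 51 days = Dec 31, 2018.
Amplification is run: Dec 31, 2018 + 7 days = Jan 7, 2019.
Both prerequisites met — the CODIS upload is done (Feb 19, 2019), amplification is run (Jan 7, 2019); the later is Feb 19, 2019.
The report is issued to the detective: Feb 19, 2019 + 5 days = Feb 24, 2019.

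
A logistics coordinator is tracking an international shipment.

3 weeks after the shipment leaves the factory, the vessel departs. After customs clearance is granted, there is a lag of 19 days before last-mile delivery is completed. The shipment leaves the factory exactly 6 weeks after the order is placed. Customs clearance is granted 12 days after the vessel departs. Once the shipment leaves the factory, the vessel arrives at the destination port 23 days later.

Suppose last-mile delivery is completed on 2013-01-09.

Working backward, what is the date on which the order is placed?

Last-mile delivery is completed: Jan 9, 2013.
Customs clearance is granted: Jan 9, 2013 − 19 days = Dec 21, 2012.
The vessel departs: Dec 21, 2012 − 12 days = Dec 9, 2012.
The shipment leaves the factory: Dec 9, 2012 − 3 weeks = Nov 18, 2012.
The order is placed: Nov 18, 2012 − 6 weeks = Oct 7, 2012.

2012-10-07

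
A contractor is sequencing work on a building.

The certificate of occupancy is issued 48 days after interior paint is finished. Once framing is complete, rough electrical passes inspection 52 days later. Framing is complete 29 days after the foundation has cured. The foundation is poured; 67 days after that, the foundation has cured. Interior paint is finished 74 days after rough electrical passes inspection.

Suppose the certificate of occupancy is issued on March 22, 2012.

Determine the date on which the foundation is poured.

June 26, 2011

The certificate of occupancy is issued: Mar 22, 2012.
Interior paint is finished: Mar 22, 2012 − 48 days = Feb 3, 2012.
Rough electrical passes inspection: Feb 3, 2012 − 74 days = Nov 21, 2011.
Framing is complete: Nov 21, 2011 − 52 days = Sep 30, 2011.
The foundation has cured: Sep 30, 2011 − 29 days = Sep 1, 2011.
The foundation is poured: Sep 1, 2011 − 67 days = Jun 26, 2011.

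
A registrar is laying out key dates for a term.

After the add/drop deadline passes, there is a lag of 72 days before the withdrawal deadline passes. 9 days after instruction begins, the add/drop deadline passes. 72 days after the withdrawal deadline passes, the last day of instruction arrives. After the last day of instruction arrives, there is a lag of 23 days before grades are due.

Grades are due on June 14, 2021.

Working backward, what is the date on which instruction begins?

Grades are due: Jun 14, 2021.
The last day of instruction arrives: Jun 14, 2021 − 23 days = May 22, 2021.
The withdrawal deadline passes: May 22, 2021 − 72 days = Mar 11, 2021.
The add/drop deadline passes: Mar 11, 2021 − 72 days = Dec 29, 2020.
Instruction begins: Dec 29, 2020 − 9 days = Dec 20, 2020.

December 20, 2020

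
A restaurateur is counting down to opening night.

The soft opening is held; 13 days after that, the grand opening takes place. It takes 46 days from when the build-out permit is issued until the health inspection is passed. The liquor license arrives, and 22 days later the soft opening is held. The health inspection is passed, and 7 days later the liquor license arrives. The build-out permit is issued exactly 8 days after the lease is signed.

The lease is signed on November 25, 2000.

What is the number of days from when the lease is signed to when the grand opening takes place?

96 days

Causal path: the lease is signed → the build-out permit is issued → the health inspection is passed → the liquor license arrives → the soft opening is held → the grand opening takes place.
Total delay along the path: 8 + 46 + 7 + 22 + 13 = 96 days.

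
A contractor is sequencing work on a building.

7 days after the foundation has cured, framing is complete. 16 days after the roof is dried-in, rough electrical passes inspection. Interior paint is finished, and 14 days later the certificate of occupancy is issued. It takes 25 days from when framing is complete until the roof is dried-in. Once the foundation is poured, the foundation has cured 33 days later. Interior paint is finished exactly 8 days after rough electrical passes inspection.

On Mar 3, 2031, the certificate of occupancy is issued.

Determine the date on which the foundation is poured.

The certificate of occupancy is issued: Mar 3, 2031.
Interior paint is finished: Mar 3, 2031 − 14 days = Feb 17, 2031.
Rough electrical passes inspection: Feb 17, 2031 − 8 days = Feb 9, 2031.
The roof is dried-in: Feb 9, 2031 − 16 days = Jan 24, 2031.
Framing is complete: Jan 24, 2031 − 25 days = Dec 30, 2030.
The foundation has cured: Dec 30, 2030 − 7 days = Dec 23, 2030.
The foundation is poured: Dec 23, 2030 − 33 days = Nov 20, 2030.

Nov 20, 2030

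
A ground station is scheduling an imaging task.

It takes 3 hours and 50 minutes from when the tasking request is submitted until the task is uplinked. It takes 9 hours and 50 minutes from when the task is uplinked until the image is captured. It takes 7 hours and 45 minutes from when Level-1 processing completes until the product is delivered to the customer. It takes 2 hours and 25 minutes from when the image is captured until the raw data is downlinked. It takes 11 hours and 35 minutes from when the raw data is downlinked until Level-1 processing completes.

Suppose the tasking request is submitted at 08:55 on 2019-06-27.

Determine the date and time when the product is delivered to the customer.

The tasking request is submitted: 08:55 Jun 27, 2019.
The task is uplinked: 08:55 Jun 27, 2019 + 3h50m = 12:45 Jun 27, 2019.
The image is captured: 12:45 Jun 27, 2019 + 9h50m = 22:35 Jun 27, 2019.
The raw data is downlinked: 22:35 Jun 27, 2019 + 2h25m = 01:00 Jun 28, 2019.
Level-1 processing completes: 01:00 Jun 28, 2019 + 11h35m = 12:35 Jun 28, 2019.
The product is delivered to the customer: 12:35 Jun 28, 2019 + 7h45m = 20:20 Jun 28, 2019.

20:20 on 2019-06-28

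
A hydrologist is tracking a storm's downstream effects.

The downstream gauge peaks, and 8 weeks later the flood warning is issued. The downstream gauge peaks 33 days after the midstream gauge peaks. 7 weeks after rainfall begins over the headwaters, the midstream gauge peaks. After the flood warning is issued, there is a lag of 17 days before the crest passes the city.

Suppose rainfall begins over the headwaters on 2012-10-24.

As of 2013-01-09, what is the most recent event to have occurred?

Rainfall begins over the headwaters: Oct 24, 2012.
The midstream gauge peaks: Oct 24, 2012 + 7 weeks = Dec 12, 2012.
The downstream gauge peaks: Dec 12, 2012 + 33 days = Jan 14, 2013.
The flood warning is issued: Jan 14, 2013 + 8 weeks = Mar 11, 2013.
The crest passes the city: Mar 11, 2013 + 17 days = Mar 28, 2013.
Jan 9, 2013 falls between when the midstream gauge peaks (Dec 12, 2012) and when the downstream gauge peaks (Jan 14, 2013).

The midstream gauge peaks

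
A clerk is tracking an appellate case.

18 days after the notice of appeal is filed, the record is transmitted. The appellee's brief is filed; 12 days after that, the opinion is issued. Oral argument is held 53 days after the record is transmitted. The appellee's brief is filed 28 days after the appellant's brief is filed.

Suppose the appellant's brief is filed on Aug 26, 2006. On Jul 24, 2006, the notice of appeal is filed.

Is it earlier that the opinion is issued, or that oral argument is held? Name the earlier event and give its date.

The appellant's brief is filed: Aug 26, 2006.
The appellee's brief is filed: Aug 26, 2006 + 28 days = Sep 23, 2006.
The opinion is issued: Sep 23, 2006 + 12 days = Oct 5, 2006.
The notice of appeal is filed: Jul 24, 2006.
The record is transmitted: Jul 24, 2006 + 18 days = Aug 11, 2006.
Oral argument is held: Aug 11, 2006 + 53 days = Oct 3, 2006.
Comparing: the opinion is issued on Oct 5, 2006 vs oral argument is held on Oct 3, 2006. Earlier: oral argument is held.

Oral argument is held — Oct 3, 2006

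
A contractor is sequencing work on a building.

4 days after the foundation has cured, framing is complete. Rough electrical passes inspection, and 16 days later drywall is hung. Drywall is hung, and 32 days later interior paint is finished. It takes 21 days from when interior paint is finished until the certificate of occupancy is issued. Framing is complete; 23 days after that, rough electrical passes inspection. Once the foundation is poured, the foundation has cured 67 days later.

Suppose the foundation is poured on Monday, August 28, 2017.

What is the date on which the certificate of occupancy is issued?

Wednesday, February 7, 2018

The foundation is poured: Aug 28, 2017.
The foundation has cured: Aug 28, 2017 + 67 days = Nov 3, 2017.
Framing is complete: Nov 3, 2017 + 4 days = Nov 7, 2017.
Rough electrical passes inspection: Nov 7, 2017 + 23 days = Nov 30, 2017.
Drywall is hung: Nov 30, 2017 + 16 days = Dec 16, 2017.
Interior paint is finished: Dec 16, 2017 + 32 days = Jan 17, 2018.
The certificate of occupancy is issued: Jan 17, 2018 + 21 days = Feb 7, 2018.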